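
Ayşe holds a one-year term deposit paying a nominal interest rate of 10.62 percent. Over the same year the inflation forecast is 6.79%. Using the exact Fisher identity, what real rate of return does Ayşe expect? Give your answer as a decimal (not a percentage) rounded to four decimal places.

0.0359

1 + r = 1.10620 / 1.06790 = 1.035865
r = 1.035865 − 1 = 3.5865%, i.e. 0.0359.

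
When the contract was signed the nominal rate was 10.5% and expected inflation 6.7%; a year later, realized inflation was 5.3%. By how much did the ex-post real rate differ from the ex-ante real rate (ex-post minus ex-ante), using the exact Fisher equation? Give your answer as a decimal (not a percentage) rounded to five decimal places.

Ex-ante: (1 + 0.1050)/(1 + 0.0670) − 1 = 3.5614%
Ex-post: (1 + 0.1050)/(1 + 0.0530) − 1 = 4.9383%
Difference (ex-post − ex-ante) = 1.3769% → 0.01377.

0.01377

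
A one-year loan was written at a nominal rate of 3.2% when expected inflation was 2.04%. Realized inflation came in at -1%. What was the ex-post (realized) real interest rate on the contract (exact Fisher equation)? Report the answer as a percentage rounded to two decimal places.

4.24%

Ex-post: (1 + 0.0320)/(1 − 0.0100) − 1 = 4.2424%
So the realized real rate is 4.24%.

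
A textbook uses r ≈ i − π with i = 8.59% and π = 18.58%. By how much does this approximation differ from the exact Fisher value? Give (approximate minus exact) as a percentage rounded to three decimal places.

-1.565%

Approximate: r ≈ 8.590% − 18.580% = -9.9900%
Exact: (1 + 0.0859)/(1 + 0.1858) − 1 = -8.4247%
Error = -9.9900% − (-8.4247%) = -1.5653% → -1.565%.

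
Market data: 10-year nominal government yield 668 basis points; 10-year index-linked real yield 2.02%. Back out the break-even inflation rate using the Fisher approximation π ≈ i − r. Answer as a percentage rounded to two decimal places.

π ≈ i − r = 6.68% − 2.02% → 4.66%.

4.66%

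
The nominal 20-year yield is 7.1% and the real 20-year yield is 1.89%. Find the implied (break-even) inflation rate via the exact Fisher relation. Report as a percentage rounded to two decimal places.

(1 + π) = (1 + i)/(1 + r) = 1.07100 / 1.01890 = 1.051134
Break-even inflation = 1.051134 − 1 → 5.11%.

5.11%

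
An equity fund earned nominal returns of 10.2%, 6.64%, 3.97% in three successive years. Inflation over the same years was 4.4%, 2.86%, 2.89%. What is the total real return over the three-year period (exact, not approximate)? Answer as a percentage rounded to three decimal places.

10.583%

Nominal growth factor = 1.1020 × 1.0664 × 1.0397 = 1.221827
Price-level growth factor = 1.0440 × 1.0286 × 1.0289 = 1.104893
Real growth factor = 1.221827 / 1.104893 = 1.105833
Total real return = 1.105833 − 1 → 10.583%.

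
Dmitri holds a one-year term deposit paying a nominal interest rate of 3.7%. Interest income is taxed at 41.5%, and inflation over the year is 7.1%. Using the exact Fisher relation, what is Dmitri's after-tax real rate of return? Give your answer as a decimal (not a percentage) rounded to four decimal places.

-0.0461

After-tax nominal return = 3.7% × (1 − 0.415) = 2.1645%.
1 + r = 1.021645 / 1.07100 = 0.953917
After-tax real rate = 0.953917 − 1 → -0.0461.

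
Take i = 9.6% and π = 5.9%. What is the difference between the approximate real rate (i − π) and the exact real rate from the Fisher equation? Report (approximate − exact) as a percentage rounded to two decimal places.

Approximate: r ≈ 9.600% − 5.900% = 3.7000%
Exact: (1 + 0.0960)/(1 + 0.0590) − 1 = 3.4939%
Error = 3.7000% − 3.4939% = 0.2061% → 0.21%.

0.21%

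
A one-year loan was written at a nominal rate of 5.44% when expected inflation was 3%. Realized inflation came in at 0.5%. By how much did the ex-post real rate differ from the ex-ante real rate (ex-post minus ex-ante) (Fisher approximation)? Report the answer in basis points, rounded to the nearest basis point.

Ex-ante: 5.44% − 3% = 2.440%
Ex-post: 5.44% − 0.5% = 4.940%
Difference (ex-post − ex-ante) = 2.5000% → 250 basis points.

250 basis points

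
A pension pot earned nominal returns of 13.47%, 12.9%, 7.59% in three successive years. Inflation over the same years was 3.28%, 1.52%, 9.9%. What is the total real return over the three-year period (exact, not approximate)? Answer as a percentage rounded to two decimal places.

Nominal growth factor = 1.1347 × 1.1290 × 1.0759 = 1.378310
Price-level growth factor = 1.0328 × 1.0152 × 1.0990 = 1.152300
Real growth factor = 1.378310 / 1.152300 = 1.196138
Total real return = 1.196138 − 1 → 19.61%.

19.61%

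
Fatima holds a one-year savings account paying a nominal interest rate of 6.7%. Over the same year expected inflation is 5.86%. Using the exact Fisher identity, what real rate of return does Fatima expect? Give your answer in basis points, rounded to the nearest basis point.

By the Fisher identity, 1 + r = (1 + i)/(1 + π).
1 + r = 1.06700 / 1.05860 = 1.007935
r = 1.007935 − 1 = 0.7935%, i.e. 79 basis points.

79 basis points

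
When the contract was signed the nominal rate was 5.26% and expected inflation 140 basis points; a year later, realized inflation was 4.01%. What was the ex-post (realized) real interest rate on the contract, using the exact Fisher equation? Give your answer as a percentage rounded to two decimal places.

1.20%

Ex-post: (1 + 0.0526)/(1 + 0.0401) − 1 = 1.2018%
So the realized real rate is 1.20%.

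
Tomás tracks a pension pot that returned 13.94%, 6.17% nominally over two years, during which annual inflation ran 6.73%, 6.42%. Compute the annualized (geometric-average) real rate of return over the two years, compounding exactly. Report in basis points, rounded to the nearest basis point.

320 basis points

Nominal growth factor = 1.1394 × 1.0617 = 1.20970098
Price-level growth factor = 1.0673 × 1.0642 = 1.13582066
Real growth factor = 1.20970098 / 1.13582066 = 1.06504576
Annualized real rate = 1.06504576^(1/2) − 1 = 3.2011% → 320 basis points.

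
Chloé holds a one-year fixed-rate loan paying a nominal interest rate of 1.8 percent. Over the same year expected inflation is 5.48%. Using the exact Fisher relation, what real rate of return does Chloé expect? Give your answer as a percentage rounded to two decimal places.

By the Fisher relation, 1 + r = (1 + i)/(1 + π).
1 + r = 1.01800 / 1.05480 = 0.965112
r = 0.965112 − 1 = -3.4888%, i.e. -3.49%.

-3.49%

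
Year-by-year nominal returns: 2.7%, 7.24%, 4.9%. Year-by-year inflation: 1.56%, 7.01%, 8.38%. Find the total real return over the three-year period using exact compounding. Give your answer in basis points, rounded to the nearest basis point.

Compound the nominal returns: 1.0270 × 1.0724 × 1.0490 = 1.155321.
Compound inflation: 1.0156 × 1.0701 × 1.0838 = 1.177867.
Deflate: 1.155321 / 1.177867 = 0.980859.
Total real return = 0.980859 − 1 → -191 basis points.

-191 basis points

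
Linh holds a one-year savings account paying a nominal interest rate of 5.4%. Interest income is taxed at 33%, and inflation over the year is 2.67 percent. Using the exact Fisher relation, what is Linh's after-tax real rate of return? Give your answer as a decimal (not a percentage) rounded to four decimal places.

0.0092

After-tax nominal return = 5.4% × (1 − 0.33) = 3.6180%.
1 + r = 1.03618 / 1.02670 = 1.009233
After-tax real rate = 1.009233 − 1 → 0.0092.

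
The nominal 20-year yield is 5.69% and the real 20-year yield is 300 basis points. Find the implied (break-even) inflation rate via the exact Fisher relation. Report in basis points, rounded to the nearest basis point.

(1 + π) = (1 + i)/(1 + r) = 1.05690 / 1.03000 = 1.026117
Break-even inflation = 1.026117 − 1 → 261 basis points.

261 basis points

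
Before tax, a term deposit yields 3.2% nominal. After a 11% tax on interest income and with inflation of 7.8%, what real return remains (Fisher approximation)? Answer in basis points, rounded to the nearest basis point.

-495 basis points

After-tax nominal return = 3.2% × (1 − 0.11) = 2.8480%.
r ≈ 2.8480% − 7.8% → -495 basis points.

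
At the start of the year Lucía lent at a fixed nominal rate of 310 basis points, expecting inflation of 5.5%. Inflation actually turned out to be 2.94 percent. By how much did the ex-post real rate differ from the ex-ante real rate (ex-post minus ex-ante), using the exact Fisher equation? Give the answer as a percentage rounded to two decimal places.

Ex-ante: (1 + 0.0310)/(1 + 0.0550) − 1 = -2.2749%
Ex-post: (1 + 0.0310)/(1 + 0.0294) − 1 = 0.1554%
Difference (ex-post − ex-ante) = 2.4303% → 2.43%.

2.43%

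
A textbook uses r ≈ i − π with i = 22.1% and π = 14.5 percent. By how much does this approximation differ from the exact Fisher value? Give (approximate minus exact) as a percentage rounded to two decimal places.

0.96%

Approximate: r ≈ 22.100% − 14.500% = 7.6000%
Exact: (1 + 0.2210)/(1 + 0.1450) − 1 = 6.6376%
Error = 7.6000% − 6.6376% = 0.9624% → 0.96%.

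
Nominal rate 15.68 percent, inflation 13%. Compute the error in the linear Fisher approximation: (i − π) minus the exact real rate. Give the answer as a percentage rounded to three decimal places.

Approximate: r ≈ 15.680% − 13.000% = 2.6800%
Exact: (1 + 0.1568)/(1 + 0.1300) − 1 = 2.3717%
Error = 2.6800% − 2.3717% = 0.3083% → 0.308%.

0.308%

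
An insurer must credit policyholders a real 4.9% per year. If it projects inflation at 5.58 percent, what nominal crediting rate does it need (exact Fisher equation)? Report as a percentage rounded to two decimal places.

10.75%

(1 + i) = (1 + r)(1 + π) = 1.04900 × 1.05580 = 1.1075342
i = 1.1075342 − 1, so the required nominal rate is 10.75%.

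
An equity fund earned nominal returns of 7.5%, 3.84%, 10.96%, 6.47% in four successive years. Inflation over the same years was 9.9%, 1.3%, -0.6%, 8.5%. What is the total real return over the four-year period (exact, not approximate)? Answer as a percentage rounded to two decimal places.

9.84%

Compound the nominal returns: 1.0750 × 1.0384 × 1.1096 × 1.0647 = 1.318763.
Compound inflation: 1.0990 × 1.0130 × 0.9940 × 1.0850 = 1.200669.
Deflate: 1.318763 / 1.200669 = 1.098357.
Total real return = 1.098357 − 1 → 9.84%.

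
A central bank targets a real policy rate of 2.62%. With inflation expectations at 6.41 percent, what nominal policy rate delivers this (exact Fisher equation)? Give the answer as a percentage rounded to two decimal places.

9.20%

(1 + i) = (1 + r)(1 + π) = 1.02620 × 1.06410 = 1.09197942
i = 1.09197942 − 1, so the required nominal rate is 9.20%.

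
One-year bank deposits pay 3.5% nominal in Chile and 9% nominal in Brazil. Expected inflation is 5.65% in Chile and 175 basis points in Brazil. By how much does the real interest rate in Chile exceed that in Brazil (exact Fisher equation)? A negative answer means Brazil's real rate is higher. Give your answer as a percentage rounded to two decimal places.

-9.16%

Chile: (1 + 0.0350)/(1 + 0.0565) − 1 = -2.0350%
Brazil: (1 + 0.0900)/(1 + 0.0175) − 1 = 7.1253%
Differential = -2.0350% − 7.1253% = -9.1603% → -9.16%.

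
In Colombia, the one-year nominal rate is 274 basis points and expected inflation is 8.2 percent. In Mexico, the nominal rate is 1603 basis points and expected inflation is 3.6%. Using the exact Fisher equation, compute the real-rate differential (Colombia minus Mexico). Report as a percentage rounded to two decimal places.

Colombia: (1 + 0.0274)/(1 + 0.0820) − 1 = -5.0462%
Mexico: (1 + 0.1603)/(1 + 0.0360) − 1 = 11.9981%
Differential = -5.0462% − 11.9981% = -17.0443% → -17.04%.

-17.04%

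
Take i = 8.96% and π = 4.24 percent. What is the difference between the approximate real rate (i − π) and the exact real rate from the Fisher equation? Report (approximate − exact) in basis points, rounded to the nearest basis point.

Approximate: r ≈ 8.960% − 4.240% = 4.7200%
Exact: (1 + 0.0896)/(1 + 0.0424) − 1 = 4.5280%
Error = 4.7200% − 4.5280% = 0.1920% → 19 basis points.

19 basis points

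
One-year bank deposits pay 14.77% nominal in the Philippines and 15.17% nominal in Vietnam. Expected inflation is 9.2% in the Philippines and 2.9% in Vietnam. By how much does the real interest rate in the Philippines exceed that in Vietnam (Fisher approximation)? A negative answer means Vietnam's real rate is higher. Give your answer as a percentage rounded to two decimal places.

-6.70%

The Philippines: 14.77% − 9.2% = 5.570%
Vietnam: 15.17% − 2.9% = 12.270%
Differential = -6.700% → -6.70%.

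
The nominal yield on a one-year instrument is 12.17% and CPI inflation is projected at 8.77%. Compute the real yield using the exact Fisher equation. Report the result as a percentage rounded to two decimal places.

3.13%

By the Fisher identity, 1 + r = (1 + i)/(1 + π).
1 + r = 1.12170 / 1.08770 = 1.031259
r = 1.031259 − 1 = 3.1259%, i.e. 3.13%.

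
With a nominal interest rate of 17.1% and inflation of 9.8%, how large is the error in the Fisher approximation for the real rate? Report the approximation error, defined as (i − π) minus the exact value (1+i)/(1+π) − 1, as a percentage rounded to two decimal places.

Approximate: r ≈ 17.100% − 9.800% = 7.3000%
Exact: (1 + 0.1710)/(1 + 0.0980) − 1 = 6.6485%
Error = 7.3000% − 6.6485% = 0.6515% → 0.65%.

0.65%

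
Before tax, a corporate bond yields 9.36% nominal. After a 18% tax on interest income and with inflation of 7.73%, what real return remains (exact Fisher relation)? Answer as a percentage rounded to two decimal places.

-0.05%

After-tax nominal return = 9.36% × (1 − 0.18) = 7.6752%.
1 + r = 1.076752 / 1.07730 = 0.999491
After-tax real rate = 0.999491 − 1 → -0.05%.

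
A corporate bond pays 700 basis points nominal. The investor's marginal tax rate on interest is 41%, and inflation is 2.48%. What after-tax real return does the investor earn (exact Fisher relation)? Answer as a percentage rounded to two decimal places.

1.61%

After-tax nominal return = 7% × (1 − 0.41) = 4.1300%.
1 + r = 1.04130 / 1.02480 = 1.016101
After-tax real rate = 1.016101 − 1 → 1.61%.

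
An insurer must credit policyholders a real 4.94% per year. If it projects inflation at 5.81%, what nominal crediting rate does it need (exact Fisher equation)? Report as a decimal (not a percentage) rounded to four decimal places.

0.1104

(1 + i) = (1 + r)(1 + π) = 1.04940 × 1.05810 = 1.11037014
i = 1.11037014 − 1, so the required nominal rate is 0.1104.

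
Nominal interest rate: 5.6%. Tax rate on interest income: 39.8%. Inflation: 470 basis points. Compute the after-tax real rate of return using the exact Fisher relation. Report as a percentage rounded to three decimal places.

After-tax nominal return = 5.6% × (1 − 0.398) = 3.3712%.
1 + r = 1.033712 / 1.04700 = 0.987309
After-tax real rate = 0.987309 − 1 → -1.269%.

-1.269%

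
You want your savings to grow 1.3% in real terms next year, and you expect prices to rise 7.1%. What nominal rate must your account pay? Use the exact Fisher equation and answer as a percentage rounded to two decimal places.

8.49%

(1 + i) = (1 + r)(1 + π) = 1.01300 × 1.07100 = 1.084923
i = 1.084923 − 1, so the required nominal rate is 8.49%.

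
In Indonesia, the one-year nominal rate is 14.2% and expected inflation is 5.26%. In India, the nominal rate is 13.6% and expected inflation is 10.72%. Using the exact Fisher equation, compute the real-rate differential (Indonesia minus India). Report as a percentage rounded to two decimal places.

Indonesia: (1 + 0.1420)/(1 + 0.0526) − 1 = 8.4933%
India: (1 + 0.1360)/(1 + 0.1072) − 1 = 2.6012%
Differential = 8.4933% − 2.6012% = 5.8921% → 5.89%.

5.89%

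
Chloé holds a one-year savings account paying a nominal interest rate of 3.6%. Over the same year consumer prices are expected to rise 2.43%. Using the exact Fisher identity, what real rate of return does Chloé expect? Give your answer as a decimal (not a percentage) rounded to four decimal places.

0.0114

By the Fisher identity, 1 + r = (1 + i)/(1 + π).
1 + r = 1.03600 / 1.02430 = 1.011422
r = 1.011422 − 1 = 1.1422%, i.e. 0.0114.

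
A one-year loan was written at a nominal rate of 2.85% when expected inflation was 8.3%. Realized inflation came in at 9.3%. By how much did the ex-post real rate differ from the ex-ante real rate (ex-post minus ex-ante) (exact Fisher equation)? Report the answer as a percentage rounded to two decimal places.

Ex-ante: (1 + 0.0285)/(1 + 0.0830) − 1 = -5.0323%
Ex-post: (1 + 0.0285)/(1 + 0.0930) − 1 = -5.9012%
Difference (ex-post − ex-ante) = -0.8689% → -0.87%.

-0.87%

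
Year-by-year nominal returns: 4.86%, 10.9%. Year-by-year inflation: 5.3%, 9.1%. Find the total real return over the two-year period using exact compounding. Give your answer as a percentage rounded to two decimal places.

Nominal growth factor = 1.0486 × 1.1090 = 1.162897
Price-level growth factor = 1.0530 × 1.0910 = 1.148823
Real growth factor = 1.162897 / 1.148823 = 1.012251
Total real return = 1.012251 − 1 → 1.23%.

1.23%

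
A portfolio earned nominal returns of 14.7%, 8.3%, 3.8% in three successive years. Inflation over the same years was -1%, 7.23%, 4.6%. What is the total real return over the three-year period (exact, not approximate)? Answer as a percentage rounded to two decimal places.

Nominal growth factor = 1.1470 × 1.0830 × 1.0380 = 1.289405
Price-level growth factor = 0.9900 × 1.0723 × 1.0460 = 1.110410
Real growth factor = 1.289405 / 1.110410 = 1.161197
Total real return = 1.161197 − 1 → 16.12%.

16.12%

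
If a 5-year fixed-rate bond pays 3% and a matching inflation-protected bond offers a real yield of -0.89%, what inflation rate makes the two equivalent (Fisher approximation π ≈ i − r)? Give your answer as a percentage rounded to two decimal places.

3.89%

π ≈ i − r = 3% − (-0.89%) → 3.89%.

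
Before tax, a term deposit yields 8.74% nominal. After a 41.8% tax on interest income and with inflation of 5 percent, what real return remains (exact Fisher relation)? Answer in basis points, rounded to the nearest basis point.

8 basis points

After-tax nominal return = 8.74% × (1 − 0.418) = 5.08668%.
1 + r = 1.0508668 / 1.05000 = 1.000826
After-tax real rate = 1.000826 − 1 → 8 basis points.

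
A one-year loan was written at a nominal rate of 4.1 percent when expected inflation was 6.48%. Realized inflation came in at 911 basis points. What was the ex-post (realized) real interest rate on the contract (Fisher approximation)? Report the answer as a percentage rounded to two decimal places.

Ex-post: 4.1% − 9.11% = -5.010%
So the realized real rate is -5.01%.

-5.01%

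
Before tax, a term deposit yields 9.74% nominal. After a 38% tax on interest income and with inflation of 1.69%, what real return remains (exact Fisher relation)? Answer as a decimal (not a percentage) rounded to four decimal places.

0.0428

After-tax nominal return = 9.74% × (1 − 0.38) = 6.0388%.
1 + r = 1.060388 / 1.01690 = 1.042765
After-tax real rate = 1.042765 − 1 → 0.0428.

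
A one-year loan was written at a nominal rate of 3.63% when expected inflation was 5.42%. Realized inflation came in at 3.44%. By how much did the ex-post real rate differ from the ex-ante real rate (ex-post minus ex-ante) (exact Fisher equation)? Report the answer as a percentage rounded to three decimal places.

1.882%

Ex-ante: (1 + 0.0363)/(1 + 0.0542) − 1 = -1.6980%
Ex-post: (1 + 0.0363)/(1 + 0.0344) − 1 = 0.1837%
Difference (ex-post − ex-ante) = 1.8817% → 1.882%.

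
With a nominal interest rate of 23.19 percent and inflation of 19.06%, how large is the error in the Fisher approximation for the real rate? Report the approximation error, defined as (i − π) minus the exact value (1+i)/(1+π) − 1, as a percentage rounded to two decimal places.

0.66%

Approximate: r ≈ 23.190% − 19.060% = 4.1300%
Exact: (1 + 0.2319)/(1 + 0.1906) − 1 = 3.4688%
Error = 4.1300% − 3.4688% = 0.6612% → 0.66%.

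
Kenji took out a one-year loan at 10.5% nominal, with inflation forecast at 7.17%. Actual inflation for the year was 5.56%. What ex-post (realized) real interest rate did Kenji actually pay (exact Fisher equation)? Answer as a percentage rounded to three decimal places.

4.680%

Ex-post: (1 + 0.1050)/(1 + 0.0556) − 1 = 4.6798%
So the realized real rate is 4.680%.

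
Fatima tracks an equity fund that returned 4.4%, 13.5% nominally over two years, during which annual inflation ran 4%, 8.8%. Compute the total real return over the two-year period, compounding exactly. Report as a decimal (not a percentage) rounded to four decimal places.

0.0472

Nominal growth factor = 1.0440 × 1.1350 = 1.184940
Price-level growth factor = 1.0400 × 1.0880 = 1.131520
Real growth factor = 1.184940 / 1.131520 = 1.047211
Total real return = 1.047211 − 1 → 0.0472.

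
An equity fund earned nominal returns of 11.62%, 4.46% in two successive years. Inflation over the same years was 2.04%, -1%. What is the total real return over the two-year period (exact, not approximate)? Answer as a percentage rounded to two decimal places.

15.42%

Nominal growth factor = 1.1162 × 1.0446 = 1.165983
Price-level growth factor = 1.0204 × 0.9900 = 1.010196
Real growth factor = 1.165983 / 1.010196 = 1.154214
Total real return = 1.154214 − 1 → 15.42%.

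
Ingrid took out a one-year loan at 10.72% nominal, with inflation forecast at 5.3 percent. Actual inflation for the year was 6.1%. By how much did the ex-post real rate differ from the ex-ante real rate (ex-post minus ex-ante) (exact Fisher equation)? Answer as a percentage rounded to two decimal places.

-0.79%

Ex-ante: (1 + 0.1072)/(1 + 0.0530) − 1 = 5.1472%
Ex-post: (1 + 0.1072)/(1 + 0.0610) − 1 = 4.3544%
Difference (ex-post − ex-ante) = -0.7928% → -0.79%.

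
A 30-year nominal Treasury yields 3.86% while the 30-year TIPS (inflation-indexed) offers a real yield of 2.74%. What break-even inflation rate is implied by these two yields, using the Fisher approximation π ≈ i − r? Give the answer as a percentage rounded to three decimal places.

π ≈ i − r = 3.86% − 2.74% → 1.120%.

1.120%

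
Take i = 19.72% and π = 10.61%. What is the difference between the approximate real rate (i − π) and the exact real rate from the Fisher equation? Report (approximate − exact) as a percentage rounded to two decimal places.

Approximate: r ≈ 19.720% − 10.610% = 9.1100%
Exact: (1 + 0.1972)/(1 + 0.1061) − 1 = 8.2361%
Error = 9.1100% − 8.2361% = 0.8739% → 0.87%.

0.87%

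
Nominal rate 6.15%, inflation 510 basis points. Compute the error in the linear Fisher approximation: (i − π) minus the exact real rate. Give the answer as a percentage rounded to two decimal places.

Approximate: r ≈ 6.150% − 5.100% = 1.0500%
Exact: (1 + 0.0615)/(1 + 0.0510) − 1 = 0.9990%
Error = 1.0500% − 0.9990% = 0.0510% → 0.05%.

0.05%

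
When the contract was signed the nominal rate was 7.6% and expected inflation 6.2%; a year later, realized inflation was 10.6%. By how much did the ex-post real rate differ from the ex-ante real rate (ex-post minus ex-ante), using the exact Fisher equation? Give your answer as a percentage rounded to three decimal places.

-4.031%

Ex-ante: (1 + 0.0760)/(1 + 0.0620) − 1 = 1.3183%
Ex-post: (1 + 0.0760)/(1 + 0.1060) − 1 = -2.7125%
Difference (ex-post − ex-ante) = -4.0307% → -4.031%.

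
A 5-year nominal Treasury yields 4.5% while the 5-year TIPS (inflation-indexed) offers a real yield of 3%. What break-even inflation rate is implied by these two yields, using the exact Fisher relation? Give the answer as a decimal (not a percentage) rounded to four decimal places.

0.0146

(1 + π) = (1 + i)/(1 + r) = 1.04500 / 1.03000 = 1.014563
Break-even inflation = 1.014563 − 1 → 0.0146.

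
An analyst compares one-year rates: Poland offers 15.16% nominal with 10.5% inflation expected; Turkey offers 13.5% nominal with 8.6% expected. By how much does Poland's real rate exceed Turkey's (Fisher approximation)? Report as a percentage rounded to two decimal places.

Poland: 15.16% − 10.5% = 4.660%
Turkey: 13.5% − 8.6% = 4.900%
Differential = -0.240% → -0.24%.

-0.24%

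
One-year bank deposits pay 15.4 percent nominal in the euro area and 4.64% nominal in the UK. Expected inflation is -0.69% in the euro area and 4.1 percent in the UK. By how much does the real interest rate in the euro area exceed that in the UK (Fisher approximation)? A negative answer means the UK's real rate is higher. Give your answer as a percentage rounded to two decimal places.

The euro area: 15.4% − (-0.69%) = 16.090%
The UK: 4.64% − 4.1% = 0.540%
Differential = 15.550% → 15.55%.

15.55%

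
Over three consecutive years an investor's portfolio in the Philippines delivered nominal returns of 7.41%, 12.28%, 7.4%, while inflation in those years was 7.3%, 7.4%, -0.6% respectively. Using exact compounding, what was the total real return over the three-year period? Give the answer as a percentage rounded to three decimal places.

Compound the nominal returns: 1.0741 × 1.1228 × 1.0740 = 1.2952434.
Compound inflation: 1.0730 × 1.0740 × 0.9940 = 1.1454876.
Deflate: 1.2952434 / 1.1454876 = 1.1307355.
Total real return = 1.1307355 − 1 → 13.074%.

13.074%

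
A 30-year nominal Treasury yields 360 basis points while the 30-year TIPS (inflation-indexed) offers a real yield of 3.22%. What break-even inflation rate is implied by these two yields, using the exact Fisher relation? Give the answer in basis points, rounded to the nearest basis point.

37 basis points

(1 + π) = (1 + i)/(1 + r) = 1.03600 / 1.03220 = 1.003681
Break-even inflation = 1.003681 − 1 → 37 basis points.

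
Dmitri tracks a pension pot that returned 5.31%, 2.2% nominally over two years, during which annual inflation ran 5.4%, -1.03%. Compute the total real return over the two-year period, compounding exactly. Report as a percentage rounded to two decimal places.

Compound the nominal returns: 1.0531 × 1.0220 = 1.076268.
Compound inflation: 1.0540 × 0.9897 = 1.043144.
Deflate: 1.076268 / 1.043144 = 1.031754.
Total real return = 1.031754 − 1 → 3.18%.

3.18%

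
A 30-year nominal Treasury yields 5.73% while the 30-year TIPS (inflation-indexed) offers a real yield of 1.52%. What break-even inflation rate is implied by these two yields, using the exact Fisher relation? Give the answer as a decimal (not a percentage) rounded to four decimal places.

0.0415

(1 + π) = (1 + i)/(1 + r) = 1.05730 / 1.01520 = 1.041470
Break-even inflation = 1.041470 − 1 → 0.0415.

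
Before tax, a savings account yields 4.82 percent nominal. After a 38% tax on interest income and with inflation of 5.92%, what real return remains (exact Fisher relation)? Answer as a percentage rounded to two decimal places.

-2.77%

After-tax nominal return = 4.82% × (1 − 0.38) = 2.9884%.
1 + r = 1.029884 / 1.05920 = 0.972323
After-tax real rate = 0.972323 − 1 → -2.77%.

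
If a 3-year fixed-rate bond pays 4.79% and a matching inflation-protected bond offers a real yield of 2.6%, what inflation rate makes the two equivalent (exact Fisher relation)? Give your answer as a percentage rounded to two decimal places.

2.13%

(1 + π) = (1 + i)/(1 + r) = 1.04790 / 1.02600 = 1.021345
Break-even inflation = 1.021345 − 1 → 2.13%.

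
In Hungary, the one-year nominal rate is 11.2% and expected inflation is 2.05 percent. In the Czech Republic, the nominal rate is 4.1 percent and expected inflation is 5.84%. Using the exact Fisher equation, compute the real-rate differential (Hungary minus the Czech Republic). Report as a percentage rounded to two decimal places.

10.61%

Hungary: (1 + 0.1120)/(1 + 0.0205) − 1 = 8.9662%
The Czech Republic: (1 + 0.0410)/(1 + 0.0584) − 1 = -1.6440%
Differential = 8.9662% − (-1.6440%) = 10.6102% → 10.61%.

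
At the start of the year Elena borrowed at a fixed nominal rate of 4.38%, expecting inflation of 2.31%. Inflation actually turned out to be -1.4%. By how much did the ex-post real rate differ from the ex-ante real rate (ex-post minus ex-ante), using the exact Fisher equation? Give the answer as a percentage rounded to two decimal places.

Ex-ante: (1 + 0.0438)/(1 + 0.0231) − 1 = 2.0233%
Ex-post: (1 + 0.0438)/(1 − 0.0140) − 1 = 5.8621%
Difference (ex-post − ex-ante) = 3.8388% → 3.84%.

3.84%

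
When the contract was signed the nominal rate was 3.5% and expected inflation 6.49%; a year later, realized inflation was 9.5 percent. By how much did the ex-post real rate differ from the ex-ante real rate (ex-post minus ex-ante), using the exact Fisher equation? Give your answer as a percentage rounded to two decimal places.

Ex-ante: (1 + 0.0350)/(1 + 0.0649) − 1 = -2.8078%
Ex-post: (1 + 0.0350)/(1 + 0.0950) − 1 = -5.4795%
Difference (ex-post − ex-ante) = -2.6717% → -2.67%.

-2.67%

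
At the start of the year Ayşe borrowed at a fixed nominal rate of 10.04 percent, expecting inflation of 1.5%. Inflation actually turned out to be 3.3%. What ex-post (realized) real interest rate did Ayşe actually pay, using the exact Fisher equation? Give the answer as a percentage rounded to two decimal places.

6.52%

Ex-post: (1 + 0.1004)/(1 + 0.0330) − 1 = 6.5247%
So the realized real rate is 6.52%.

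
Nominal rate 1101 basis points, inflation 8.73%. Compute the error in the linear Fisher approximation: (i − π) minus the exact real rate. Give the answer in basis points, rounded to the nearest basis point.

Approximate: r ≈ 11.010% − 8.730% = 2.2800%
Exact: (1 + 0.1101)/(1 + 0.0873) − 1 = 2.0969%
Error = 2.2800% − 2.0969% = 0.1831% → 18 basis points.

18 basis points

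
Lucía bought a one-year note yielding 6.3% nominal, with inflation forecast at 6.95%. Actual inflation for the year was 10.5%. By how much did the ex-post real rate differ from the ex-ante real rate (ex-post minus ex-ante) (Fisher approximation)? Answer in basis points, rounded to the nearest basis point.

-355 basis points

Ex-ante: 6.3% − 6.95% = -0.650%
Ex-post: 6.3% − 10.5% = -4.200%
Difference (ex-post − ex-ante) = -3.5500% → -355 basis points.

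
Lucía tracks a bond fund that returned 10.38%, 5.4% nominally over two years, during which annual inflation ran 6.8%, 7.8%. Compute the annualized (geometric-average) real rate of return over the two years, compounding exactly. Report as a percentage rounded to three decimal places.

0.524%

Nominal growth factor = 1.1038 × 1.0540 = 1.16340520
Price-level growth factor = 1.0680 × 1.0780 = 1.15130400
Real growth factor = 1.16340520 / 1.15130400 = 1.01051086
Annualized real rate = 1.01051086^(1/2) − 1 = 0.5242% → 0.524%.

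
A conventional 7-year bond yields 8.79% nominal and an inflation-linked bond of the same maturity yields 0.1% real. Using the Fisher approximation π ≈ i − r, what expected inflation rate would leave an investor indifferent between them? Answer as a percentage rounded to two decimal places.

8.69%

π ≈ i − r = 8.79% − 0.1% → 8.69%.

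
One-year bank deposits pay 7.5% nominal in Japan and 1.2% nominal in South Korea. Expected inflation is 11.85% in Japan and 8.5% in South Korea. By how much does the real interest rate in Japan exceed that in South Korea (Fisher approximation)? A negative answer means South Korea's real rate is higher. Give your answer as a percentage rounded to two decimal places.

Japan: 7.5% − 11.85% = -4.350%
South Korea: 1.2% − 8.5% = -7.300%
Differential = 2.950% → 2.95%.

2.95%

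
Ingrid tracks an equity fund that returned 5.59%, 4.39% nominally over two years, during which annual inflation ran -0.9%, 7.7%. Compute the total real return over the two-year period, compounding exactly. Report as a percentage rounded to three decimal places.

3.274%

Compound the nominal returns: 1.0559 × 1.0439 = 1.102254.
Compound inflation: 0.9910 × 1.0770 = 1.067307.
Deflate: 1.102254 / 1.067307 = 1.032743.
Total real return = 1.032743 − 1 → 3.274%.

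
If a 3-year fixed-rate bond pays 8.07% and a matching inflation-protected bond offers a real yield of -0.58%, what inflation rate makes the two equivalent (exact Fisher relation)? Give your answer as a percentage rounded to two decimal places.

(1 + π) = (1 + i)/(1 + r) = 1.08070 / 0.99420 = 1.087005
Break-even inflation = 1.087005 − 1 → 8.70%.

8.70%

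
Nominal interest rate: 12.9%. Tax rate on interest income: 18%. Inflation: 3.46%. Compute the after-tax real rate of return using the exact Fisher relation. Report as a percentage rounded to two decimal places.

After-tax nominal return = 12.9% × (1 − 0.18) = 10.5780%.
1 + r = 1.10578 / 1.03460 = 1.068800
After-tax real rate = 1.068800 − 1 → 6.88%.

6.88%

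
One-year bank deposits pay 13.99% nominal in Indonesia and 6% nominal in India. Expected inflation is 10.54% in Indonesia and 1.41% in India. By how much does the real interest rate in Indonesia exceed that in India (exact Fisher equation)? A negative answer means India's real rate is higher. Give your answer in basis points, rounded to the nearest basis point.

Indonesia: (1 + 0.1399)/(1 + 0.1054) − 1 = 3.1210%
India: (1 + 0.0600)/(1 + 0.0141) − 1 = 4.5262%
Differential = 3.1210% − 4.5262% = -1.4051% → -141 basis points.

-141 basis points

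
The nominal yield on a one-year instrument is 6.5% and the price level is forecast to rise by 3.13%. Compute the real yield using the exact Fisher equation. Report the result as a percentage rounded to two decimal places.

3.27%

By the Fisher relation, 1 + r = (1 + i)/(1 + π).
1 + r = 1.06500 / 1.03130 = 1.032677
r = 1.032677 − 1 = 3.2677%, i.e. 3.27%.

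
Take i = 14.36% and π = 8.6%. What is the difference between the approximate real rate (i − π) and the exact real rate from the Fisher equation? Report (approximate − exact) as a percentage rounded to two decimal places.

0.46%

Approximate: r ≈ 14.360% − 8.600% = 5.7600%
Exact: (1 + 0.1436)/(1 + 0.0860) − 1 = 5.3039%
Error = 5.7600% − 5.3039% = 0.4561% → 0.46%.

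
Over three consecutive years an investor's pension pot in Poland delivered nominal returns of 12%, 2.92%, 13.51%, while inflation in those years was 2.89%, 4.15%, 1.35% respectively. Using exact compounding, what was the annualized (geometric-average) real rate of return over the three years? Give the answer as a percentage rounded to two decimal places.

Nominal growth factor = 1.1200 × 1.0292 × 1.1351 = 1.30843431
Price-level growth factor = 1.0289 × 1.0415 × 1.0135 = 1.08606594
Real growth factor = 1.30843431 / 1.08606594 = 1.20474666
Annualized real rate = 1.20474666^(1/3) − 1 = 6.4058% → 6.41%.

6.41%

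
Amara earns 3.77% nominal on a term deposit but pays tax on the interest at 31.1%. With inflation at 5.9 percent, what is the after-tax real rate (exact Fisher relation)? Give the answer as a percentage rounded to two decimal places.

After-tax nominal return = 3.77% × (1 − 0.311) = 2.59753%.
1 + r = 1.0259753 / 1.05900 = 0.968815
After-tax real rate = 0.968815 − 1 → -3.12%.

-3.12%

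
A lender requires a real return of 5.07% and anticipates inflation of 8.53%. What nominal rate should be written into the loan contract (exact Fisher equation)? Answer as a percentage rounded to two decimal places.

(1 + i) = (1 + r)(1 + π) = 1.05070 × 1.08530 = 1.14032471
i = 1.14032471 − 1, so the required nominal rate is 14.03%.

14.03%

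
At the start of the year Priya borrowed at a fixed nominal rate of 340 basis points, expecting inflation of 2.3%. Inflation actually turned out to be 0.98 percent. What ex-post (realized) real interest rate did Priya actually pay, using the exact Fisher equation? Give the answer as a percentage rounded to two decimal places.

Ex-post: (1 + 0.0340)/(1 + 0.0098) − 1 = 2.3965%
So the realized real rate is 2.40%.

2.40%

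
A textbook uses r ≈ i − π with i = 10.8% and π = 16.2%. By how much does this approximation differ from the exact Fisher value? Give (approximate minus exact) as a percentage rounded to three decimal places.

-0.753%

Approximate: r ≈ 10.800% − 16.200% = -5.4000%
Exact: (1 + 0.1080)/(1 + 0.1620) − 1 = -4.6472%
Error = -5.4000% − (-4.6472%) = -0.7528% → -0.753%.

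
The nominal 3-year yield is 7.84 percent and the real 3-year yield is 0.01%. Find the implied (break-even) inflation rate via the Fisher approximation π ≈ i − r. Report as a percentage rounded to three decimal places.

7.830%

π ≈ i − r = 7.84% − 0.01% → 7.830%.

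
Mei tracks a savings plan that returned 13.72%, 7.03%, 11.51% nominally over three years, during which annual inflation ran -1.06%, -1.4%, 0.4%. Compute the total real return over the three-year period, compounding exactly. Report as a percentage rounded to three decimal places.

38.571%

Nominal growth factor = 1.1372 × 1.0703 × 1.1151 = 1.357239
Price-level growth factor = 0.9894 × 0.9860 × 1.0040 = 0.979451
Real growth factor = 1.357239 / 0.979451 = 1.385714
Total real return = 1.385714 − 1 → 38.571%.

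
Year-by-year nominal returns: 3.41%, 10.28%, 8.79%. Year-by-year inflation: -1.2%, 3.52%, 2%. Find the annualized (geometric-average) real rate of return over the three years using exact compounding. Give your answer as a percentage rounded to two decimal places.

5.95%

Compound the nominal returns: 1.0341 × 1.1028 × 1.0879 = 1.24064712.
Compound inflation: 0.9880 × 1.0352 × 1.0200 = 1.04323315.
Deflate: 1.24064712 / 1.04323315 = 1.18923284.
Annualized real rate = 1.18923284^(1/3) − 1 = 5.9471% → 5.95%.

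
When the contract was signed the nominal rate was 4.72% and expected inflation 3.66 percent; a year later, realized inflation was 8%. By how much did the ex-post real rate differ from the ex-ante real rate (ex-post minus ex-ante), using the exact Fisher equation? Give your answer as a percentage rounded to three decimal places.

Ex-ante: (1 + 0.0472)/(1 + 0.0366) − 1 = 1.0226%
Ex-post: (1 + 0.0472)/(1 + 0.0800) − 1 = -3.0370%
Difference (ex-post − ex-ante) = -4.0596% → -4.060%.

-4.060%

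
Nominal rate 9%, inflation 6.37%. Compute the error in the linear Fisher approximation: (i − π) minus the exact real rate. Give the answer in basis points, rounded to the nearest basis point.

16 basis points

Approximate: r ≈ 9.000% − 6.370% = 2.6300%
Exact: (1 + 0.0900)/(1 + 0.0637) − 1 = 2.4725%
Error = 2.6300% − 2.4725% = 0.1575% → 16 basis points.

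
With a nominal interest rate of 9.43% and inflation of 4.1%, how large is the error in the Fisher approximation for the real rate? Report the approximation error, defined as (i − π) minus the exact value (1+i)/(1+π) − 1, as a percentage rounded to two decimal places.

0.21%

Approximate: r ≈ 9.430% − 4.100% = 5.3300%
Exact: (1 + 0.0943)/(1 + 0.0410) − 1 = 5.1201%
Error = 5.3300% − 5.1201% = 0.2099% → 0.21%.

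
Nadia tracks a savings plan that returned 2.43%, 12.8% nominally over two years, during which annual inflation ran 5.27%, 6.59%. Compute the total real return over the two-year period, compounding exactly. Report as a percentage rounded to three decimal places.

Nominal growth factor = 1.0243 × 1.1280 = 1.155410
Price-level growth factor = 1.0527 × 1.0659 = 1.122073
Real growth factor = 1.155410 / 1.122073 = 1.029711
Total real return = 1.029711 − 1 → 2.971%.

2.971%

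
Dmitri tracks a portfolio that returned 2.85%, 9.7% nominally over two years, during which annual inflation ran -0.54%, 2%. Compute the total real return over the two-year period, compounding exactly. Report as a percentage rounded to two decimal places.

11.21%

Compound the nominal returns: 1.0285 × 1.0970 = 1.128265.
Compound inflation: 0.9946 × 1.0200 = 1.014492.
Deflate: 1.128265 / 1.014492 = 1.112147.
Total real return = 1.112147 − 1 → 11.21%.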